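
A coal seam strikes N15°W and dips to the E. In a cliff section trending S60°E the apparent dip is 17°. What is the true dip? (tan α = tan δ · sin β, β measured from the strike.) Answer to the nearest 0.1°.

23.4°

The section is 45° from the strike.
tan(true dip) = tan 17° / sin 45° = 0.4324
true dip = arctan 0.4324 = 23.38°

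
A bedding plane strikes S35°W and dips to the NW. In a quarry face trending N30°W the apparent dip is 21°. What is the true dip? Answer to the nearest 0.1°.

β = acute angle between strike S35°W and section N30°W = 65°.
tan(true dip) = tan 21° / sin 65° = 0.4235
true dip = arctan 0.4235 = 22.95°

23.0°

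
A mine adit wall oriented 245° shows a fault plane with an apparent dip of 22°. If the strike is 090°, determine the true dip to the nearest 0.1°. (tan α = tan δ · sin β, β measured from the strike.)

43.7°

β = acute angle between strike 090° and section 245° = 25°.
tan(true dip) = tan 22° / sin 25° = 0.9560
δ = arctan(0.9560) = 43.71°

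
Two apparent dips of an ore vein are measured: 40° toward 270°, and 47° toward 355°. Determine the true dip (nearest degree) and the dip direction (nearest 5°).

The two traces are lines in the plane: v₁ = (sin 270°·cos 40°, cos 270°·cos 40°, −sin 40°), v₂ = (sin 355°·cos 47°, cos 355°·cos 47°, −sin 47°).
The plane normal is n = v₁ × v₂ ∝ (-0.437, 0.522, 0.520).
tan δ = √(n_x²+n_y²)/n_z = 0.681/0.520, so δ = 52.6°.
Dip direction = azimuth of (n_x, n_y) = atan2(-0.437, 0.522) = 320°.

true dip 53°, dip direction 320°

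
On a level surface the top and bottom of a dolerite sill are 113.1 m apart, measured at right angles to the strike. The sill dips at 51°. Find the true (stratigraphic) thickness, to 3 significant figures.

87.9 m

True thickness t = w · sin(dip) = 113.1 × sin 51°
t = 113.1 × 0.7771 = 87.895 m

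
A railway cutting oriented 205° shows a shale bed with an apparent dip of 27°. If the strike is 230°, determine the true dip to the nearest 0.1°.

β = acute angle between strike 230° and section 205° = 25°.
tan δ = tan α / sin β = tan 27° / sin 25° = 0.5095 / 0.4226 = 1.2056
δ = arctan(1.2056) = 50.33°

50.3°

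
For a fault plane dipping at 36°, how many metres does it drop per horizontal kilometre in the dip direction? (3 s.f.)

727 m

drop per km = 1000 × tan 36° = 1000 × 0.7265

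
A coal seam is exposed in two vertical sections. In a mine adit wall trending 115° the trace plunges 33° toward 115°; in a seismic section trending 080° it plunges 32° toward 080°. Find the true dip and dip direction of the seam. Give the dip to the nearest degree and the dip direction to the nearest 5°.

The two traces are lines in the plane: v₁ = (sin 115°·cos 33°, cos 115°·cos 33°, −sin 33°), v₂ = (sin 80°·cos 32°, cos 80°·cos 32°, −sin 32°).
Cross product v₁ × v₂ gives the pole to the plane: n ∝ (0.268, -0.052, 0.408).
tan δ = √(n_x²+n_y²)/n_z = 0.273/0.408, so δ = 33.8°.
The horizontal component of n points toward azimuth atan2(n_x, n_y) = 101°, the dip direction.

true dip 34°, dip direction 100°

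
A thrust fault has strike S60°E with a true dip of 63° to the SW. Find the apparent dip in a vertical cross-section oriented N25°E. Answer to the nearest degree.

63°

The strike is S60°E and the section trends N25°E; the acute angle between them is β = 85°.
tan(apparent dip) = tan 63° · sin 85° = 1.9551
apparent dip = arctan 1.9551 = 62.91°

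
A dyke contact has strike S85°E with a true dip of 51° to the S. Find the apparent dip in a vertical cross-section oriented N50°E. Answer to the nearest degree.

The strike is S85°E and the section trends N50°E; the acute angle between them is β = 45°.
tan α = tan 51° × sin 45° = 1.2349 × 0.7071 = 0.8732
α = arctan(0.8732) = 41.13°

41°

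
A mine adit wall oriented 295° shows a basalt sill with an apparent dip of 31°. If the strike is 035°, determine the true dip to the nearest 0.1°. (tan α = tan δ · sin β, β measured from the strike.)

β = acute angle between strike 035° and section 295° = 80°.
tan(true dip) = tan 31° / sin 80° = 0.6101
δ = arctan(0.6101) = 31.39°

31.4°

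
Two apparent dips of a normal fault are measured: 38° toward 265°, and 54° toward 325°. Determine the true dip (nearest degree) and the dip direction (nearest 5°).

true dip 54°, dip direction 320°

Each apparent-dip line lies in the plane. As unit vectors (x east, y north, z up), v₁ plunges 38°→265° and v₂ plunges 54°→325°.
n = v₁ × v₂ = (-0.352, 0.428, 0.401) (taken with n_z > 0).
Dip δ = arctan(|n_h|/n_z) = arctan(0.554/0.401) = 54.1°.
Dip direction = atan2(-0.352, 0.428) = 321° (azimuth of n's horizontal projection).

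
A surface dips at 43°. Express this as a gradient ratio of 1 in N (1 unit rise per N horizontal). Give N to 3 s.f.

1 in 1.07

1 : N means tan θ = 1/N, so N = 1/tan 43° = 1/0.9325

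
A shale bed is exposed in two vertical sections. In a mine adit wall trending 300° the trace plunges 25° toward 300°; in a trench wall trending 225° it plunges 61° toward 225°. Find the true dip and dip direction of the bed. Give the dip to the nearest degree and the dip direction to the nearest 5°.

Each apparent-dip line lies in the plane. As unit vectors (x east, y north, z up), v₁ plunges 25°→300° and v₂ plunges 61°→225°.
n = v₁ × v₂ = (-0.541, -0.542, 0.424) (taken with n_z > 0).
True dip = arccos(n_z / |n|) = arccos(0.4848) = 61.0°.
The horizontal component of n points toward azimuth atan2(n_x, n_y) = 225°, the dip direction.

true dip 61°, dip direction 225°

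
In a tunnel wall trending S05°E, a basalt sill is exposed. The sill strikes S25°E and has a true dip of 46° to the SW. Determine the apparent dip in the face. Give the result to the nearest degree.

20°

Angle between strike (S25°E) and section (S05°E): β = 20°.
tan α = tan 46° × sin 20° = 1.0355 × 0.3420 = 0.3542
apparent dip = arctan 0.3542 = 19.50°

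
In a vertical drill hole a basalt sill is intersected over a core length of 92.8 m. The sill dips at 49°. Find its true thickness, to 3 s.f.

True thickness t = h · cos(dip) = 92.8 × cos 49°
t = 92.8 × 0.6561 = 60.882 m

60.9 m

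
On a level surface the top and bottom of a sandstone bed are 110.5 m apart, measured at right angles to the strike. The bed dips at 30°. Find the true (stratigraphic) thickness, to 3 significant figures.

True thickness t = w · sin(dip) = 110.5 × sin 30°
t = 110.5 × 0.5000 = 55.250 m

55.2 m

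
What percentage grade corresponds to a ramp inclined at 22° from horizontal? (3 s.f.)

40.4%

grade % = 100 × tan 22° = 100 × 0.4040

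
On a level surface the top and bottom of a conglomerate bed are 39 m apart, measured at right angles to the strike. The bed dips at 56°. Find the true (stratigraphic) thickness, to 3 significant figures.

32.3 m

True thickness t = w · sin(dip) = 39 × sin 56°
t = 39 × 0.8290 = 32.332 m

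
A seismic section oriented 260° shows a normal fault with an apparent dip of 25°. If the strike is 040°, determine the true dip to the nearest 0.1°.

The section is 40° from the strike.
tan δ = tan α / sin β = tan 25° / sin 40° = 0.4663 / 0.6428 = 0.7254
true dip = arctan 0.7254 = 35.96°

36.0°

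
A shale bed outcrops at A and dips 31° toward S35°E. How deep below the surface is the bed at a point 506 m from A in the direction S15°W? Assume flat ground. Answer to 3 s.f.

195 m

The hole lies 50° from the dip direction, so the down-dip offset is 506 × cos 50° = 325.25 m.
Depth = down-dip offset × tan(dip) = 325.25 × tan 31° = 325.25 × 0.6009
Depth = 195.43 m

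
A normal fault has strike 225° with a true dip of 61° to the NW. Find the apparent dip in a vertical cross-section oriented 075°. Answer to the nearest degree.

42°

The strike is 225° and the section trends 075°; the acute angle between them is β = 30°.
tan α = tan 61° × sin 30° = 1.8040 × 0.5000 = 0.9020
apparent dip = arctan 0.9020 = 42.05°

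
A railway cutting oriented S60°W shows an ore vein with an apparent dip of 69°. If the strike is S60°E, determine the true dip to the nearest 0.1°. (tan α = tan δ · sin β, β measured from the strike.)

71.6°

The section is 60° from the strike.
tan δ = tan α / sin β = tan 69° / sin 60° = 2.6051 / 0.8660 = 3.0081
true dip = arctan 3.0081 = 71.61°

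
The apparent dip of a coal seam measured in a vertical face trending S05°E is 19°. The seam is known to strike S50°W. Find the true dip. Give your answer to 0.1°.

β = acute angle between strike S50°W and section S05°E = 55°.
tan(true dip) = tan 19° / sin 55° = 0.4203
δ = arctan(0.4203) = 22.80°

22.8°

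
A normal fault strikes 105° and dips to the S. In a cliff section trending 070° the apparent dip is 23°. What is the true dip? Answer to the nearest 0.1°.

36.5°

β = acute angle between strike 105° and section 070° = 35°.
tan δ = tan α / sin β = tan 23° / sin 35° = 0.4245 / 0.5736 = 0.7400
true dip = arctan 0.7400 = 36.50°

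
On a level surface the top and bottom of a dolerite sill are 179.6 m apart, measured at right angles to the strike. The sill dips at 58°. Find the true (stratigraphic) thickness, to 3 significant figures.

152 m

True thickness t = w · sin(dip) = 179.6 × sin 58°
t = 179.6 × 0.8480 = 152.309 m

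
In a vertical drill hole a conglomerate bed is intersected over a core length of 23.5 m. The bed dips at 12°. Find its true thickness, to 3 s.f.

23.0 m

True thickness t = h · cos(dip) = 23.5 × cos 12°
t = 23.5 × 0.9781 = 22.986 m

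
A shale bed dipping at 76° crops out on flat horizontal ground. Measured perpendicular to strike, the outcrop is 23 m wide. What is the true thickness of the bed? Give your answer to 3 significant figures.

22.3 m

True thickness t = w · sin(dip) = 23 × sin 76°
t = 23 × 0.9703 = 22.317 m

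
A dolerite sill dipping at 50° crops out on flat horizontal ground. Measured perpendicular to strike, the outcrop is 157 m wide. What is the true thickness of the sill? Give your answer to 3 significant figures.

120 m

True thickness t = w · sin(dip) = 157 × sin 50°
t = 157 × 0.7660 = 120.269 m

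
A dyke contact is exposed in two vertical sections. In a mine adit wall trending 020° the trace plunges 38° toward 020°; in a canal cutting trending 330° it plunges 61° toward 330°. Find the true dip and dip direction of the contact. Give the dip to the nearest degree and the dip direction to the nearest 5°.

The two traces are lines in the plane: v₁ = (sin 20°·cos 38°, cos 20°·cos 38°, −sin 38°), v₂ = (sin 330°·cos 61°, cos 330°·cos 61°, −sin 61°).
n = v₁ × v₂ = (-0.389, 0.385, 0.293) (taken with n_z > 0).
True dip = arccos(n_z / |n|) = arccos(0.4715) = 61.9°.
Dip direction = atan2(-0.389, 0.385) = 315° (azimuth of n's horizontal projection).

true dip 62°, dip direction 315°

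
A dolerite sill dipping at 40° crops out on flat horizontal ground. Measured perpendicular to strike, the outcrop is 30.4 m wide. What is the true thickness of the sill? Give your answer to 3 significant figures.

True thickness t = w · sin(dip) = 30.4 × sin 40°
t = 30.4 × 0.6428 = 19.541 m

19.5 m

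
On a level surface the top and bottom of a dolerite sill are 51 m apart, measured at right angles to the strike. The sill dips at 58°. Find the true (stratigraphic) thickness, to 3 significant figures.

True thickness t = w · sin(dip) = 51 × sin 58°
t = 51 × 0.8480 = 43.250 m

43.3 m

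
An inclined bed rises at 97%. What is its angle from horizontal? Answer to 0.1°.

tan θ = 97/100 = 0.9700
θ = arctan(0.9700) = 44.13°

44.1°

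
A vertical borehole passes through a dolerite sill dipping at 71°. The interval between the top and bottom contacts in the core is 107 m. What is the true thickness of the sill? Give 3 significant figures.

True thickness t = h · cos(dip) = 107 × cos 71°
t = 107 × 0.3256 = 34.836 m

34.8 m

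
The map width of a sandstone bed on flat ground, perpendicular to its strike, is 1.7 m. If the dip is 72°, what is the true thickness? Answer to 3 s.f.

True thickness t = w · sin(dip) = 1.7 × sin 72°
t = 1.7 × 0.9511 = 1.617 m

1.62 m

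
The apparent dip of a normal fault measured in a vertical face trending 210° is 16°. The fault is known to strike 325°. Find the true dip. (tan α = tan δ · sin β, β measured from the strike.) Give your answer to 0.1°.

17.6°

The section is 65° from the strike.
tan(true dip) = tan 16° / sin 65° = 0.3164
δ = arctan(0.3164) = 17.56°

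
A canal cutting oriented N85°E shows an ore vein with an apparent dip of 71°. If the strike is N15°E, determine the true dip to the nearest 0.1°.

The section is 70° from the strike.
tan(true dip) = tan 71° / sin 70° = 3.0906
δ = arctan(3.0906) = 72.07°

72.1°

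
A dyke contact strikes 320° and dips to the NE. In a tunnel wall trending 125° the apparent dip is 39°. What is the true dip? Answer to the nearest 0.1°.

72.3°

The section is 15° from the strike.
tan δ = tan α / sin β = tan 39° / sin 15° = 0.8098 / 0.2588 = 3.1288
δ = arctan(3.1288) = 72.28°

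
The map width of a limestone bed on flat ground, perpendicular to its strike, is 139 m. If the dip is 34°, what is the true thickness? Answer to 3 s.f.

True thickness t = w · sin(dip) = 139 × sin 34°
t = 139 × 0.5592 = 77.728 m

77.7 m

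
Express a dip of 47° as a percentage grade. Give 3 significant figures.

107%

grade % = 100 × tan 47° = 100 × 1.0724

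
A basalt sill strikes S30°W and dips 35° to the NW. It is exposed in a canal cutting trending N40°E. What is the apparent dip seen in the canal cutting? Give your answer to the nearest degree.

The section lies 10° from the strike.
tan(apparent dip) = tan 35° · sin 10° = 0.1216
apparent dip = arctan 0.1216 = 6.93°

7°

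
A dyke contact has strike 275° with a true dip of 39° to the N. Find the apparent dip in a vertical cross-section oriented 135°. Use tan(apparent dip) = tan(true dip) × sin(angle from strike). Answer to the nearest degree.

The section lies 40° from the strike.
tan(apparent dip) = tan 39° · sin 40° = 0.5205
α = arctan(0.5205) = 27.50°

27°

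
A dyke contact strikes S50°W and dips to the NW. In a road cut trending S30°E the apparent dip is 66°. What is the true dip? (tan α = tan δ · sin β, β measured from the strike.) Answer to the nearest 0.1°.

The section is 80° from the strike.
tan(true dip) = tan 66° / sin 80° = 2.2807
true dip = arctan 2.2807 = 66.32°

66.3°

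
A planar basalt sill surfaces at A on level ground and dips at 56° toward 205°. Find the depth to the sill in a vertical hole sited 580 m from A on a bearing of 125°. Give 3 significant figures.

149 m

The hole lies 80° from the dip direction, so the down-dip offset is 580 × cos 80° = 100.72 m.
Depth = down-dip offset × tan(dip) = 100.72 × tan 56° = 100.72 × 1.4826
Depth = 149.32 m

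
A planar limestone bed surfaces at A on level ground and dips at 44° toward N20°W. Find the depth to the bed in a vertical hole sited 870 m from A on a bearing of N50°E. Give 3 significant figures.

The hole lies 70° from the dip direction, so the down-dip offset is 870 × cos 70° = 297.56 m.
Depth = down-dip offset × tan(dip) = 297.56 × tan 44° = 297.56 × 0.9657
Depth = 287.35 m

287 m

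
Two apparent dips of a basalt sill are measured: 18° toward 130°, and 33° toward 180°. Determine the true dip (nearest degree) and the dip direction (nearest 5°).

true dip 33°, dip direction 190°

The two traces are lines in the plane: v₁ = (sin 130°·cos 18°, cos 130°·cos 18°, −sin 18°), v₂ = (sin 180°·cos 33°, cos 180°·cos 33°, −sin 33°).
Cross product v₁ × v₂ gives the pole to the plane: n ∝ (-0.074, -0.397, 0.611).
True dip = arccos(n_z / |n|) = arccos(0.8344) = 33.4°.
Dip direction = atan2(-0.074, -0.397) = 191° (azimuth of n's horizontal projection).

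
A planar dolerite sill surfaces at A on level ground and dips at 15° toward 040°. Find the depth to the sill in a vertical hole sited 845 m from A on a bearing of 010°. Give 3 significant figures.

196 m

The hole lies 30° from the dip direction, so the down-dip offset is 845 × cos 30° = 731.79 m.
Depth = down-dip offset × tan(dip) = 731.79 × tan 15° = 731.79 × 0.2679
Depth = 196.08 m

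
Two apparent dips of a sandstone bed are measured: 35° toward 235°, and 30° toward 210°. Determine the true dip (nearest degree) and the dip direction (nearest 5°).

Each apparent-dip line lies in the plane. As unit vectors (x east, y north, z up), v₁ plunges 35°→235° and v₂ plunges 30°→210°.
Cross product v₁ × v₂ gives the pole to the plane: n ∝ (-0.195, -0.087, 0.300).
True dip = arccos(n_z / |n|) = arccos(0.8142) = 35.5°.
Dip direction = atan2(-0.195, -0.087) = 246° (azimuth of n's horizontal projection).

true dip 35°, dip direction 245°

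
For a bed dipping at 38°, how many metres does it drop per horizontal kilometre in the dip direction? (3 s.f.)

781 m

drop per km = 1000 × tan 38° = 1000 × 0.7813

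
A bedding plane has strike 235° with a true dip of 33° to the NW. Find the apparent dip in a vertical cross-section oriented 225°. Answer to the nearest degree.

6°

The section lies 10° from the strike.
tan(apparent dip) = tan 33° · sin 10° = 0.1128
apparent dip = arctan 0.1128 = 6.43°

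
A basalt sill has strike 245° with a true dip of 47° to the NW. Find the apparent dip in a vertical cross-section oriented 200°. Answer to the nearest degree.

Angle between strike (245°) and section (200°): β = 45°.
tan α = tan 47° × sin 45° = 1.0724 × 0.7071 = 0.7583
α = arctan(0.7583) = 37.17°

37°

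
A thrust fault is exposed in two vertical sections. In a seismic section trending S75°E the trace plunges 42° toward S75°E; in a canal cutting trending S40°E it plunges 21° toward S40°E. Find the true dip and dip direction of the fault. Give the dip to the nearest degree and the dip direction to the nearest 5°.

true dip 48°, dip direction 070°

Represent each trace as a vector plunging at its apparent dip toward its trend (east-north-up frame): v₁ = (0.718, -0.192, -0.669), v₂ = (0.600, -0.715, -0.358).
The plane normal is n = v₁ × v₂ ∝ (0.410, 0.144, 0.398).
Dip δ = arctan(|n_h|/n_z) = arctan(0.434/0.398) = 47.5°.
Dip direction = azimuth of (n_x, n_y) = atan2(0.410, 0.144) = 71°.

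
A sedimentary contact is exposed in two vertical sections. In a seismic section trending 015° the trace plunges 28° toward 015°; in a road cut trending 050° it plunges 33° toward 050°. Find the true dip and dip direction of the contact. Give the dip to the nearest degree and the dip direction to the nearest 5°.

Each apparent-dip line lies in the plane. As unit vectors (x east, y north, z up), v₁ plunges 28°→015° and v₂ plunges 33°→050°.
The plane normal is n = v₁ × v₂ ∝ (0.211, 0.177, 0.425).
Dip δ = arctan(|n_h|/n_z) = arctan(0.276/0.425) = 33.0°.
Dip direction = azimuth of (n_x, n_y) = atan2(0.211, 0.177) = 50°.

true dip 33°, dip direction 050°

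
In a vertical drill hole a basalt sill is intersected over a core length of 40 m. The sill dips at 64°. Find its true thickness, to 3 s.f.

17.5 m

True thickness t = h · cos(dip) = 40 × cos 64°
t = 40 × 0.4384 = 17.535 m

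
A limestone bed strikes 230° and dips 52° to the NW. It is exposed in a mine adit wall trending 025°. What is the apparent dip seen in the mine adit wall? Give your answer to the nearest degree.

28°

The section lies 25° from the strike.
tan(apparent dip) = tan 52° · sin 25° = 0.5409
apparent dip = arctan 0.5409 = 28.41°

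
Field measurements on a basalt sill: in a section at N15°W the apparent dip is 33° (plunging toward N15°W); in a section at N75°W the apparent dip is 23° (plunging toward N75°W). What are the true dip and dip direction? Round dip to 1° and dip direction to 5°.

true dip 33°, dip direction 335°

Represent each trace as a vector plunging at its apparent dip toward its trend (east-north-up frame): v₁ = (-0.217, 0.810, -0.545), v₂ = (-0.889, 0.238, -0.391).
The plane normal is n = v₁ × v₂ ∝ (-0.187, 0.399, 0.669).
True dip = arccos(n_z / |n|) = arccos(0.8348) = 33.4°.
Dip direction = atan2(-0.187, 0.399) = 335° (azimuth of n's horizontal projection).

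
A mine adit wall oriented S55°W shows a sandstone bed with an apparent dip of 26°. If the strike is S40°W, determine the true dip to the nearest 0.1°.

The section is 15° from the strike.
tan δ = tan α / sin β = tan 26° / sin 15° = 0.4877 / 0.2588 = 1.8845
true dip = arctan 1.8845 = 62.05°

62.0°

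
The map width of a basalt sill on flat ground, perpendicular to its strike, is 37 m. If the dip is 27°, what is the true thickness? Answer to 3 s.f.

16.8 m

True thickness t = w · sin(dip) = 37 × sin 27°
t = 37 × 0.4540 = 16.798 m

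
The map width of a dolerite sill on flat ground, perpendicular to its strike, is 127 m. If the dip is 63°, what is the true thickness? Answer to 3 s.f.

True thickness t = w · sin(dip) = 127 × sin 63°
t = 127 × 0.8910 = 113.158 m

113 m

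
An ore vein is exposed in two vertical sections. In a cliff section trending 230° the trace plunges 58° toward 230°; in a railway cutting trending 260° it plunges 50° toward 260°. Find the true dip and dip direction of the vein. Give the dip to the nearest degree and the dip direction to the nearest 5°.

Represent each trace as a vector plunging at its apparent dip toward its trend (east-north-up frame): v₁ = (-0.406, -0.341, -0.848), v₂ = (-0.633, -0.112, -0.766).
n = v₁ × v₂ = (-0.166, -0.226, 0.170) (taken with n_z > 0).
tan δ = √(n_x²+n_y²)/n_z = 0.280/0.170, so δ = 58.7°.
The horizontal component of n points toward azimuth atan2(n_x, n_y) = 216°, the dip direction.

true dip 59°, dip direction 215°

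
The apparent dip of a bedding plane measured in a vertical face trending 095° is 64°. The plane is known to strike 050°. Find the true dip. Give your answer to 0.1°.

β = acute angle between strike 050° and section 095° = 45°.
tan δ = tan α / sin β = tan 64° / sin 45° = 2.0503 / 0.7071 = 2.8996
δ = arctan(2.8996) = 70.97°

71.0°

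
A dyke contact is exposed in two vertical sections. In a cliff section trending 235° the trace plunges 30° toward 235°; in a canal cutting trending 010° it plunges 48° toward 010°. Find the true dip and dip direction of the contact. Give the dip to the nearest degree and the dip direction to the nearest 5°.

Represent each trace as a vector plunging at its apparent dip toward its trend (east-north-up frame): v₁ = (-0.709, -0.497, -0.500), v₂ = (0.116, 0.659, -0.743).
The plane normal is n = v₁ × v₂ ∝ (-0.699, 0.585, 0.410).
True dip = arccos(n_z / |n|) = arccos(0.4101) = 65.8°.
Dip direction = azimuth of (n_x, n_y) = atan2(-0.699, 0.585) = 310°.

true dip 66°, dip direction 310°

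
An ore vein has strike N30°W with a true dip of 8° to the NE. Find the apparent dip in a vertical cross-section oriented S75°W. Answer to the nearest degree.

The strike is N30°W and the section trends S75°W; the acute angle between them is β = 75°.
tan α = tan 8° × sin 75° = 0.1405 × 0.9659 = 0.1358
apparent dip = arctan 0.1358 = 7.73°

8°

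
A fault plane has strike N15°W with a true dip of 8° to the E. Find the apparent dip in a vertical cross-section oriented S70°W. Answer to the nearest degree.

8°

The strike is N15°W and the section trends S70°W; the acute angle between them is β = 85°.
tan α = tan 8° × sin 85° = 0.1405 × 0.9962 = 0.1400
apparent dip = arctan 0.1400 = 7.97°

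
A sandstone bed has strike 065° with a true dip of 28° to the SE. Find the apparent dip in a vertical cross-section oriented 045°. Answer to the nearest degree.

The section lies 20° from the strike.
tan(apparent dip) = tan 28° · sin 20° = 0.1819
α = arctan(0.1819) = 10.31°

10°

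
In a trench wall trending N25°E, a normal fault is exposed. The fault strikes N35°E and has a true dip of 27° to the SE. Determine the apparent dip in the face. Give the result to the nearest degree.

5°

The section lies 10° from the strike.
tan α = tan 27° × sin 10° = 0.5095 × 0.1736 = 0.0885
apparent dip = arctan 0.0885 = 5.06°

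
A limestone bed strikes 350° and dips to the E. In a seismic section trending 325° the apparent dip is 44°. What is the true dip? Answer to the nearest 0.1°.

β = acute angle between strike 350° and section 325° = 25°.
tan(true dip) = tan 44° / sin 25° = 2.2850
true dip = arctan 2.2850 = 66.36°

66.4°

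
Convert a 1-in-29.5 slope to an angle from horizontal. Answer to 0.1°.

tan θ = 1/29.5 = 0.0339
θ = arctan(0.0339) = 1.94°

1.9°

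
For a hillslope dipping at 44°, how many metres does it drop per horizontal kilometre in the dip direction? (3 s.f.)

drop per km = 1000 × tan 44° = 1000 × 0.9657

966 m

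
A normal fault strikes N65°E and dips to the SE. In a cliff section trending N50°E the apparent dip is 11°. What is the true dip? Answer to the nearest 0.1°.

β = acute angle between strike N65°E and section N50°E = 15°.
tan(true dip) = tan 11° / sin 15° = 0.7510
δ = arctan(0.7510) = 36.91°

36.9°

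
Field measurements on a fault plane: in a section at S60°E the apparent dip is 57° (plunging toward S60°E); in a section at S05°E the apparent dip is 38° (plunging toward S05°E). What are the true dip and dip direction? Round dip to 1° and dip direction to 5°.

Represent each trace as a vector plunging at its apparent dip toward its trend (east-north-up frame): v₁ = (0.472, -0.272, -0.839), v₂ = (0.069, -0.785, -0.616).
n = v₁ × v₂ = (0.491, -0.233, 0.352) (taken with n_z > 0).
tan δ = √(n_x²+n_y²)/n_z = 0.543/0.352, so δ = 57.1°.
The horizontal component of n points toward azimuth atan2(n_x, n_y) = 115°, the dip direction.

true dip 57°, dip direction 115°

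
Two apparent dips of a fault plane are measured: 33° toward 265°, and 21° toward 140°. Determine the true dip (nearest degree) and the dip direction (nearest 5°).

Each apparent-dip line lies in the plane. As unit vectors (x east, y north, z up), v₁ plunges 33°→265° and v₂ plunges 21°→140°.
n = v₁ × v₂ = (-0.363, -0.626, 0.641) (taken with n_z > 0).
Dip δ = arctan(|n_h|/n_z) = arctan(0.724/0.641) = 48.5°.
The horizontal component of n points toward azimuth atan2(n_x, n_y) = 210°, the dip direction.

true dip 48°, dip direction 210°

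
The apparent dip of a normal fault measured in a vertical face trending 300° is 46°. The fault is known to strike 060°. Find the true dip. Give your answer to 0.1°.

50.1°

β = acute angle between strike 060° and section 300° = 60°.
tan(true dip) = tan 46° / sin 60° = 1.1957
true dip = arctan 1.1957 = 50.09°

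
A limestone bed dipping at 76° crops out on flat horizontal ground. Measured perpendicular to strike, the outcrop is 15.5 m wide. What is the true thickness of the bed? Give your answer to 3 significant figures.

15.0 m

True thickness t = w · sin(dip) = 15.5 × sin 76°
t = 15.5 × 0.9703 = 15.040 m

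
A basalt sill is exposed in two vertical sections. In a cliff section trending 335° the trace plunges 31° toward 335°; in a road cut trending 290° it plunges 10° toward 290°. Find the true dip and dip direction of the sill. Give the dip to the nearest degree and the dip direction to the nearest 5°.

true dip 35°, dip direction 005°

Represent each trace as a vector plunging at its apparent dip toward its trend (east-north-up frame): v₁ = (-0.362, 0.777, -0.515), v₂ = (-0.925, 0.337, -0.174).
The plane normal is n = v₁ × v₂ ∝ (0.039, 0.414, 0.597).
True dip = arccos(n_z / |n|) = arccos(0.8207) = 34.8°.
Dip direction = atan2(0.039, 0.414) = 5° (azimuth of n's horizontal projection).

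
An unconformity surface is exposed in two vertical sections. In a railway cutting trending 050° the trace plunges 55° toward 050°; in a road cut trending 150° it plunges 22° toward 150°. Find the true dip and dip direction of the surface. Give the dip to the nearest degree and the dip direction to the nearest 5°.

Each apparent-dip line lies in the plane. As unit vectors (x east, y north, z up), v₁ plunges 55°→050° and v₂ plunges 22°→150°.
n = v₁ × v₂ = (0.796, 0.215, 0.524) (taken with n_z > 0).
tan δ = √(n_x²+n_y²)/n_z = 0.824/0.524, so δ = 57.6°.
Dip direction = atan2(0.796, 0.215) = 75° (azimuth of n's horizontal projection).

true dip 58°, dip direction 075°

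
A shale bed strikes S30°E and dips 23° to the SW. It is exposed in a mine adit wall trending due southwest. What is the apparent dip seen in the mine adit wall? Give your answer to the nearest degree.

22°

Angle between strike (S30°E) and section (due southwest): β = 75°.
tan(apparent dip) = tan 23° · sin 75° = 0.4100
apparent dip = arctan 0.4100 = 22.29°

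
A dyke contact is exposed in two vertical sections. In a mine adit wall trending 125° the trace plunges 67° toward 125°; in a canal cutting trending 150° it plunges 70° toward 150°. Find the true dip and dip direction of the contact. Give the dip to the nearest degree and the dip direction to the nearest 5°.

The two traces are lines in the plane: v₁ = (sin 125°·cos 67°, cos 125°·cos 67°, −sin 67°), v₂ = (sin 150°·cos 70°, cos 150°·cos 70°, −sin 70°).
The plane normal is n = v₁ × v₂ ∝ (0.062, -0.143, 0.056).
Dip δ = arctan(|n_h|/n_z) = arctan(0.156/0.056) = 70.1°.
The horizontal component of n points toward azimuth atan2(n_x, n_y) = 157°, the dip direction.

true dip 70°, dip direction 155°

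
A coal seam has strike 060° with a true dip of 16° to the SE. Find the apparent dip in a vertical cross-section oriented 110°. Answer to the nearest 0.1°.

The strike is 060° and the section trends 110°; the acute angle between them is β = 50°.
tan α = tan 16° × sin 50° = 0.2867 × 0.7660 = 0.2197
α = arctan(0.2197) = 12.39°

12.4°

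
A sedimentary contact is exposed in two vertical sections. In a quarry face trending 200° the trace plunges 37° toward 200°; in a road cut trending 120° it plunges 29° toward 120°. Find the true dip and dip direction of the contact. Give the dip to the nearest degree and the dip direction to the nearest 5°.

Each apparent-dip line lies in the plane. As unit vectors (x east, y north, z up), v₁ plunges 37°→200° and v₂ plunges 29°→120°.
Cross product v₁ × v₂ gives the pole to the plane: n ∝ (0.101, -0.588, 0.688).
Dip δ = arctan(|n_h|/n_z) = arctan(0.597/0.688) = 40.9°.
Dip direction = azimuth of (n_x, n_y) = atan2(0.101, -0.588) = 170°.

true dip 41°, dip direction 170°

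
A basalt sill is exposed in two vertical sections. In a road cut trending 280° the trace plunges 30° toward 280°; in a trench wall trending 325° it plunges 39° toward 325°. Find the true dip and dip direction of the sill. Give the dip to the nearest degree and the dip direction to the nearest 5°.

Each apparent-dip line lies in the plane. As unit vectors (x east, y north, z up), v₁ plunges 30°→280° and v₂ plunges 39°→325°.
The plane normal is n = v₁ × v₂ ∝ (-0.224, 0.314, 0.476).
tan δ = √(n_x²+n_y²)/n_z = 0.385/0.476, so δ = 39.0°.
Dip direction = azimuth of (n_x, n_y) = atan2(-0.224, 0.314) = 325°.

true dip 39°, dip direction 325°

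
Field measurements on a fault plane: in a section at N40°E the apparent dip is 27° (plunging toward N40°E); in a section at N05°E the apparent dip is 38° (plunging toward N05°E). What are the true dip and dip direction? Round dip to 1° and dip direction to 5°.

true dip 39°, dip direction 350°

Each apparent-dip line lies in the plane. As unit vectors (x east, y north, z up), v₁ plunges 27°→N40°E and v₂ plunges 38°→N05°E.
n = v₁ × v₂ = (-0.064, 0.321, 0.403) (taken with n_z > 0).
True dip = arccos(n_z / |n|) = arccos(0.7756) = 39.1°.
Dip direction = azimuth of (n_x, n_y) = atan2(-0.064, 0.321) = 349°.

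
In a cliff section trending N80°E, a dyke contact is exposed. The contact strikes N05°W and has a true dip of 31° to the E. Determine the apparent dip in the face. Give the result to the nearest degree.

31°

Angle between strike (N05°W) and section (N80°E): β = 85°.
tan α = tan 31° × sin 85° = 0.6009 × 0.9962 = 0.5986
α = arctan(0.5986) = 30.90°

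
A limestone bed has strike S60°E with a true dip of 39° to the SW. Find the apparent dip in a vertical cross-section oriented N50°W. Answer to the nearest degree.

8°

The strike is S60°E and the section trends N50°W; the acute angle between them is β = 10°.
tan(apparent dip) = tan 39° · sin 10° = 0.1406
apparent dip = arctan 0.1406 = 8.00°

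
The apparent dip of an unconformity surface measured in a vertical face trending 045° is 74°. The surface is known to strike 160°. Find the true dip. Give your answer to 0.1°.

The section is 65° from the strike.
tan(true dip) = tan 74° / sin 65° = 3.8479
δ = arctan(3.8479) = 75.43°

75.4°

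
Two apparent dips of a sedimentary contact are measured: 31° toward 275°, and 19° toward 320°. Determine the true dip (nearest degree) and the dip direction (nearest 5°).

true dip 31°, dip direction 265°

Represent each trace as a vector plunging at its apparent dip toward its trend (east-north-up frame): v₁ = (-0.854, 0.075, -0.515), v₂ = (-0.608, 0.724, -0.326).
Cross product v₁ × v₂ gives the pole to the plane: n ∝ (-0.349, -0.035, 0.573).
Dip δ = arctan(|n_h|/n_z) = arctan(0.350/0.573) = 31.4°.
The horizontal component of n points toward azimuth atan2(n_x, n_y) = 264°, the dip direction.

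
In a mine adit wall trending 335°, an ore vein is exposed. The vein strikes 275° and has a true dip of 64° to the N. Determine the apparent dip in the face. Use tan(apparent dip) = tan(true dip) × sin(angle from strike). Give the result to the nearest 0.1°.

The strike is 275° and the section trends 335°; the acute angle between them is β = 60°.
tan(apparent dip) = tan 64° · sin 60° = 1.7756
apparent dip = arctan 1.7756 = 60.61°

60.6°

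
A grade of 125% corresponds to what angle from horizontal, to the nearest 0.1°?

51.3°

tan θ = 125/100 = 1.2500
θ = arctan(1.2500) = 51.34°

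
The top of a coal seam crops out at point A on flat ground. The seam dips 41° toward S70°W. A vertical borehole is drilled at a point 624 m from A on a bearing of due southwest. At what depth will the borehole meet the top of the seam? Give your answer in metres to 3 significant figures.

492 m

The hole lies 25° from the dip direction, so the down-dip offset is 624 × cos 25° = 565.54 m.
Depth = down-dip offset × tan(dip) = 565.54 × tan 41° = 565.54 × 0.8693
Depth = 491.61 m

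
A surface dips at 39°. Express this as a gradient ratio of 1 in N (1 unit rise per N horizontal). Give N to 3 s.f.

1 in 1.23

1 : N means tan θ = 1/N, so N = 1/tan 39° = 1/0.8098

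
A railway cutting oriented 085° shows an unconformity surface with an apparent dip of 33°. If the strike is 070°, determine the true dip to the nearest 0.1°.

68.3°

β = acute angle between strike 070° and section 085° = 15°.
tan(true dip) = tan 33° / sin 15° = 2.5091
true dip = arctan 2.5091 = 68.27°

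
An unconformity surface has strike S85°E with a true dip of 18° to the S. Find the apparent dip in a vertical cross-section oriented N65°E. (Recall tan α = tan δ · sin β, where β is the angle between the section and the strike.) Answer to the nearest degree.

Angle between strike (S85°E) and section (N65°E): β = 30°.
tan(apparent dip) = tan 18° · sin 30° = 0.1625
apparent dip = arctan 0.1625 = 9.23°

9°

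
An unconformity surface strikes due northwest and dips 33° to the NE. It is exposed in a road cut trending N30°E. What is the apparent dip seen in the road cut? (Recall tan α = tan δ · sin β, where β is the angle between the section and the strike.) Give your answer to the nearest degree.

32°

Angle between strike (due northwest) and section (N30°E): β = 75°.
tan α = tan 33° × sin 75° = 0.6494 × 0.9659 = 0.6273
apparent dip = arctan 0.6273 = 32.10°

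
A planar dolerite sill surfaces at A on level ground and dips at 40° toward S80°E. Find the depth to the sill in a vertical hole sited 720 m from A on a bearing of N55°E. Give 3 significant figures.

The hole lies 45° from the dip direction, so the down-dip offset is 720 × cos 45° = 509.12 m.
Depth = down-dip offset × tan(dip) = 509.12 × tan 40° = 509.12 × 0.8391
Depth = 427.20 m

427 m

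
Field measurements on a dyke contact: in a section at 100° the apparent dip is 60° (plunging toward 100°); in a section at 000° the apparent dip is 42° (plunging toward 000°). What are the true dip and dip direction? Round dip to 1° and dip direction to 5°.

Represent each trace as a vector plunging at its apparent dip toward its trend (east-north-up frame): v₁ = (0.492, -0.087, -0.866), v₂ = (0.000, 0.743, -0.669).
Cross product v₁ × v₂ gives the pole to the plane: n ∝ (0.702, 0.329, 0.366).
True dip = arccos(n_z / |n|) = arccos(0.4269) = 64.7°.
Dip direction = atan2(0.702, 0.329) = 65° (azimuth of n's horizontal projection).

true dip 65°, dip direction 065°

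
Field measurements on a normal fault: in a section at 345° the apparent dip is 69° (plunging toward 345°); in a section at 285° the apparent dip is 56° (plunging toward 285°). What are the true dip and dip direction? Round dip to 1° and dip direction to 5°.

true dip 69°, dip direction 340°

Represent each trace as a vector plunging at its apparent dip toward its trend (east-north-up frame): v₁ = (-0.093, 0.346, -0.934), v₂ = (-0.540, 0.145, -0.829).
The plane normal is n = v₁ × v₂ ∝ (-0.152, 0.427, 0.174).
Dip δ = arctan(|n_h|/n_z) = arctan(0.454/0.174) = 69.1°.
Dip direction = atan2(-0.152, 0.427) = 340° (azimuth of n's horizontal projection).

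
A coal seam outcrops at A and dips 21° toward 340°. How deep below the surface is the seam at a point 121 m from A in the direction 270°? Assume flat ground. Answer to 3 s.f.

15.9 m

The hole lies 70° from the dip direction, so the down-dip offset is 121 × cos 70° = 41.38 m.
Depth = down-dip offset × tan(dip) = 41.38 × tan 21° = 41.38 × 0.3839
Depth = 15.89 m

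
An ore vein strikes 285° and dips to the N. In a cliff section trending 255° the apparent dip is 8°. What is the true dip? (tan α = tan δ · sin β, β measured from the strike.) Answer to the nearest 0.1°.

15.7°

β = acute angle between strike 285° and section 255° = 30°.
tan(true dip) = tan 8° / sin 30° = 0.2811
true dip = arctan 0.2811 = 15.70°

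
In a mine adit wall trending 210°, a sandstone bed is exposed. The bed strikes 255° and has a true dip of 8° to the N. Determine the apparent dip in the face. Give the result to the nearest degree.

6°

The section lies 45° from the strike.
tan α = tan 8° × sin 45° = 0.1405 × 0.7071 = 0.0994
apparent dip = arctan 0.0994 = 5.68°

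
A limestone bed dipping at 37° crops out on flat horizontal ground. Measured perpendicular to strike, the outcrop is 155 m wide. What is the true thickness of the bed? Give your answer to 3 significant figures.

93.3 m

True thickness t = w · sin(dip) = 155 × sin 37°
t = 155 × 0.6018 = 93.281 m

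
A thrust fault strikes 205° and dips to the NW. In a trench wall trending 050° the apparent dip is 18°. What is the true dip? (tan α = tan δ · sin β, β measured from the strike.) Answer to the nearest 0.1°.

37.6°

β = acute angle between strike 205° and section 050° = 25°.
tan δ = tan α / sin β = tan 18° / sin 25° = 0.3249 / 0.4226 = 0.7688
δ = arctan(0.7688) = 37.55°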